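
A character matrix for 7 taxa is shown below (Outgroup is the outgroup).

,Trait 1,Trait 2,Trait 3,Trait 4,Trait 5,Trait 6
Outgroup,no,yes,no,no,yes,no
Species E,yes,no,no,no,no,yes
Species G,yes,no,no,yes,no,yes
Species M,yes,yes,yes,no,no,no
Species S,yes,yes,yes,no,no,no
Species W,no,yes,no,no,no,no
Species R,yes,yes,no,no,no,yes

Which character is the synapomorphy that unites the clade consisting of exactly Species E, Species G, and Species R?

Trait 6

Character polarity is set by the outgroup: the derived state is whichever differs from the outgroup's state, so for Trait 2, Trait 5 the derived state is 'no', and for the remaining characters it is 'yes'.
Only Species E, Species G, Species M, Species R, and Species S show the derived state 'yes' for Trait 1, supporting them as a clade.
Only Species E and Species G show the derived state 'no' for Trait 2, supporting them as a clade.
Trait 3 (derived state 'yes') is shared by Species M and Species S — a synapomorphy uniting that clade.
Trait 4: derived state 'yes' in Species G only — an autapomorphy, so it tells us nothing about relationships among taxa.
All ingroup taxa share the derived state 'no' for Trait 5; it defines the ingroup but does not resolve relationships within it.
Trait 6 (derived state 'yes') is shared by Species E, Species G, and Species R — a synapomorphy uniting that clade.
Most parsimonious ingroup topology: ((((Species E,Species G),Species R),(Species M,Species S)),Species W).
The clade {Species E, Species G, Species R} is supported by Trait 6: its derived state 'yes' occurs in exactly those taxa and in no other taxon (including the outgroup).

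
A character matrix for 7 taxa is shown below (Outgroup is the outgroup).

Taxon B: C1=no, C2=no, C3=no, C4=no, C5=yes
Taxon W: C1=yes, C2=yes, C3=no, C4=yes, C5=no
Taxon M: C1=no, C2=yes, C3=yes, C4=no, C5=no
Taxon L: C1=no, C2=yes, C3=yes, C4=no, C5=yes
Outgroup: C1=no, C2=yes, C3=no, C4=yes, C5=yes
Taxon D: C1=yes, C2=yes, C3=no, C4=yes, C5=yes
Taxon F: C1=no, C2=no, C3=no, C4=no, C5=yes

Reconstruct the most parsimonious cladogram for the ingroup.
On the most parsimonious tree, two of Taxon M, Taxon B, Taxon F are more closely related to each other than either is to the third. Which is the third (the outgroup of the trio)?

Character polarity is set by the outgroup: the derived state is whichever differs from the outgroup's state, so for C2, C4, C5 the derived state is 'no', and for the remaining characters it is 'yes'.
C1 (derived state 'yes') is shared by Taxon D and Taxon W — a synapomorphy uniting that clade.
Only Taxon B and Taxon F show the derived state 'no' for C2, supporting them as a clade.
C3: derived state 'yes' in Taxon L and Taxon M only — synapomorphy for {Taxon L, Taxon M}.
C4 (derived state 'no') is shared by Taxon B, Taxon F, Taxon L, and Taxon M — a synapomorphy uniting that clade.
C5 (state 'no') occurs in Taxon M and Taxon W but conflicts with the nesting implied by the other characters — most parsimoniously interpreted as homoplasy.
Most parsimonious ingroup topology: ((Taxon W,Taxon D),((Taxon M,Taxon L),(Taxon B,Taxon F))).
Taxon B and Taxon F share a more recent common ancestor with each other than either does with Taxon M, so Taxon M is the least closely related of the three.

Taxon M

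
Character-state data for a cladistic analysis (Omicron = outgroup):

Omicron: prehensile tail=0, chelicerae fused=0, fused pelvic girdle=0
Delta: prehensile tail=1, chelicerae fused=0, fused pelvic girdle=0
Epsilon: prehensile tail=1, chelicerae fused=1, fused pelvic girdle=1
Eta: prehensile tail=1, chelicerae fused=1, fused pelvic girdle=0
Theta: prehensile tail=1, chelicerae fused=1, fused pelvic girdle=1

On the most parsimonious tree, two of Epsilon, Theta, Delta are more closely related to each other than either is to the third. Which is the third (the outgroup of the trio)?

Delta

The outgroup has state '0' for every character, so '1' is the derived state throughout.
All ingroup taxa share the derived state '1' for prehensile tail; it defines the ingroup but does not resolve relationships within it.
chelicerae fused (derived state '1') is shared by Epsilon, Eta, and Theta — a synapomorphy uniting that clade.
fused pelvic girdle: derived state '1' in Epsilon and Theta only — synapomorphy for {Epsilon, Theta}.
Most parsimonious ingroup topology: (Delta,((Epsilon,Theta),Eta)).
Epsilon and Theta share a more recent common ancestor with each other than either does with Delta, so Delta is the least closely related of the three.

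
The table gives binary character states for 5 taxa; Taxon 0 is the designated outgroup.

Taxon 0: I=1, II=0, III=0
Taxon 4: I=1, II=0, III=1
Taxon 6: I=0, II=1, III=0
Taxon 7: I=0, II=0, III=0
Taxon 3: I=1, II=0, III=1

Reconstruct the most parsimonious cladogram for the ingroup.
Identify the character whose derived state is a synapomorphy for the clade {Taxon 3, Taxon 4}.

III

Character polarity is set by the outgroup: the derived state is whichever differs from the outgroup's state, so for I the derived state is '0', and for the remaining characters it is '1'.
Only Taxon 6 and Taxon 7 show the derived state '0' for I, supporting them as a clade.
II (derived state '1') is unique to Taxon 6 (autapomorphy; uninformative for grouping).
Only Taxon 3 and Taxon 4 show the derived state '1' for III, supporting them as a clade.
Most parsimonious ingroup topology: ((Taxon 4,Taxon 3),(Taxon 6,Taxon 7)).
The clade {Taxon 3, Taxon 4} is supported by III: its derived state '1' occurs in exactly those taxa and in no other taxon (including the outgroup).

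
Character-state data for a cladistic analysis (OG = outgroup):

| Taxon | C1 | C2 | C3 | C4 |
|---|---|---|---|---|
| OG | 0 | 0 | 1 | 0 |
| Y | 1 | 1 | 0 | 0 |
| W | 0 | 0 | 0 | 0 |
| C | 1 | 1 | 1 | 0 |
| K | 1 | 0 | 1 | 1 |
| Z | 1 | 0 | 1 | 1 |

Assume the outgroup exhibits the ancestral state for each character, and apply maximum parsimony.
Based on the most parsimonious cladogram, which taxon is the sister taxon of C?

Character polarity is set by the outgroup: the derived state is whichever differs from the outgroup's state, so for C3 the derived state is '0', and for the remaining characters it is '1'.
C1: derived state '1' in C, K, Y, and Z only — synapomorphy for {C, K, Y, Z}.
C2: derived state '1' in C and Y only — synapomorphy for {C, Y}.
C3 groups W and Y, which is incompatible with the clades supported by the remaining characters; treating it as convergent (homoplasy) costs fewer steps than any alternative tree.
C4 (derived state '1') is shared by K and Z — a synapomorphy uniting that clade.
Most parsimonious ingroup topology: (((Y,C),(K,Z)),W).
C and Y form a cherry on this tree, so they are sister taxa.

Y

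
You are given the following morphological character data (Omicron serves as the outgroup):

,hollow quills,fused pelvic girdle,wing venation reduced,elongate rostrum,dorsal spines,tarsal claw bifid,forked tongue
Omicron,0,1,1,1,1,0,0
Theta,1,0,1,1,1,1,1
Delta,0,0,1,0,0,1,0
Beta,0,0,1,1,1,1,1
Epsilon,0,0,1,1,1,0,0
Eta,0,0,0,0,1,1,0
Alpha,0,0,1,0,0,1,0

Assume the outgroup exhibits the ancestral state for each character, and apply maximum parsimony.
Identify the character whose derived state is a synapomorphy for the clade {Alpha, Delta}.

dorsal spines

Character polarity is set by the outgroup: the derived state is whichever differs from the outgroup's state, so for fused pelvic girdle, wing venation reduced, elongate rostrum, dorsal spines the derived state is '0', and for the remaining characters it is '1'.
hollow quills (derived state '1') is unique to Theta (autapomorphy; uninformative for grouping).
All ingroup taxa share the derived state '0' for fused pelvic girdle; it defines the ingroup but does not resolve relationships within it.
wing venation reduced (derived state '0') is unique to Eta (autapomorphy; uninformative for grouping).
elongate rostrum (derived state '0') is shared by Alpha, Delta, and Eta — a synapomorphy uniting that clade.
dorsal spines (derived state '0') is shared by Alpha and Delta — a synapomorphy uniting that clade.
tarsal claw bifid: derived state '1' in Alpha, Beta, Delta, Eta, and Theta only — synapomorphy for {Alpha, Beta, Delta, Eta, Theta}.
forked tongue: derived state '1' in Beta and Theta only — synapomorphy for {Beta, Theta}.
Most parsimonious ingroup topology: (((Theta,Beta),((Delta,Alpha),Eta)),Epsilon).
The clade {Alpha, Delta} is supported by dorsal spines: its derived state '0' occurs in exactly those taxa and in no other taxon (including the outgroup).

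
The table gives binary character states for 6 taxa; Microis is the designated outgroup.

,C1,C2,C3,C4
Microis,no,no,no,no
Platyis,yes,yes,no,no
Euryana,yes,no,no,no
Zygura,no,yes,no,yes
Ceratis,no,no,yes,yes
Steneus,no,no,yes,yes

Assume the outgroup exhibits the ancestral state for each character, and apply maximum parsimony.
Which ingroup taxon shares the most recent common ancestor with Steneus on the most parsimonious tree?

The outgroup has state 'no' for every character, so 'yes' is the derived state throughout.
Only Euryana and Platyis show the derived state 'yes' for C1, supporting them as a clade.
C2 groups Platyis and Zygura, which is incompatible with the clades supported by the remaining characters; treating it as convergent (homoplasy) costs fewer steps than any alternative tree.
Only Ceratis and Steneus show the derived state 'yes' for C3, supporting them as a clade.
C4 (derived state 'yes') is shared by Ceratis, Steneus, and Zygura — a synapomorphy uniting that clade.
Most parsimonious ingroup topology: ((Platyis,Euryana),(Zygura,(Ceratis,Steneus))).
Steneus and Ceratis form a cherry on this tree, so they are sister taxa.

Ceratis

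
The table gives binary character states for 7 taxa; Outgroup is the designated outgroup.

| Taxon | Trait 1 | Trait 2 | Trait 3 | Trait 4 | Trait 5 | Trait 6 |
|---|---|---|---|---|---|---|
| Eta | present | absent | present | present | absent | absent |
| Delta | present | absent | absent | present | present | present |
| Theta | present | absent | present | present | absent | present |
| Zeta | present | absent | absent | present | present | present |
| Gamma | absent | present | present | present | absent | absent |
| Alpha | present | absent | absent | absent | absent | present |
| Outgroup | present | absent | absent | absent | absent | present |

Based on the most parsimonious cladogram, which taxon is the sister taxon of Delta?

Zeta

Character polarity is set by the outgroup: the derived state is whichever differs from the outgroup's state, so for Trait 1, Trait 6 the derived state is 'absent', and for the remaining characters it is 'present'.
Trait 1 (derived state 'absent') is unique to Gamma (autapomorphy; uninformative for grouping).
Trait 2 (derived state 'present') is unique to Gamma (autapomorphy; uninformative for grouping).
Trait 3: derived state 'present' in Eta, Gamma, and Theta only — synapomorphy for {Eta, Gamma, Theta}.
Trait 4 (derived state 'present') is shared by Delta, Eta, Gamma, Theta, and Zeta — a synapomorphy uniting that clade.
Trait 5 (derived state 'present') is shared by Delta and Zeta — a synapomorphy uniting that clade.
Trait 6 (derived state 'absent') is shared by Eta and Gamma — a synapomorphy uniting that clade.
Most parsimonious ingroup topology: (((Zeta,Delta),((Eta,Gamma),Theta)),Alpha).
Delta and Zeta form a cherry on this tree, so they are sister taxa.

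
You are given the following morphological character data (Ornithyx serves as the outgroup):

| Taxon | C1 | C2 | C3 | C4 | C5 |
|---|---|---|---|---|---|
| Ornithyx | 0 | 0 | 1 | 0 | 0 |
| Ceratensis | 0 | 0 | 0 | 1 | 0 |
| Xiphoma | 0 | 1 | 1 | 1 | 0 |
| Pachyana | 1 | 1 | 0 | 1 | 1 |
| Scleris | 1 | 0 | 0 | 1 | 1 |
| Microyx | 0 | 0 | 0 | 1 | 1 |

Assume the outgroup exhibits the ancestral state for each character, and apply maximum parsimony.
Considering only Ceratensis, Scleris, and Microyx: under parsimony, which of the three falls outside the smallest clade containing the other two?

Ceratensis

Character polarity is set by the outgroup: the derived state is whichever differs from the outgroup's state, so for C3 the derived state is '0', and for the remaining characters it is '1'.
C1: derived state '1' in Pachyana and Scleris only — synapomorphy for {Pachyana, Scleris}.
C2 groups Pachyana and Xiphoma, which is incompatible with the clades supported by the remaining characters; treating it as convergent (homoplasy) costs fewer steps than any alternative tree.
C3 (derived state '0') is shared by Ceratensis, Microyx, Pachyana, and Scleris — a synapomorphy uniting that clade.
All ingroup taxa share the derived state '1' for C4; it defines the ingroup but does not resolve relationships within it.
Only Microyx, Pachyana, and Scleris show the derived state '1' for C5, supporting them as a clade.
Most parsimonious ingroup topology: ((Ceratensis,((Pachyana,Scleris),Microyx)),Xiphoma).
Scleris and Microyx share a more recent common ancestor with each other than either does with Ceratensis, so Ceratensis is the least closely related of the three.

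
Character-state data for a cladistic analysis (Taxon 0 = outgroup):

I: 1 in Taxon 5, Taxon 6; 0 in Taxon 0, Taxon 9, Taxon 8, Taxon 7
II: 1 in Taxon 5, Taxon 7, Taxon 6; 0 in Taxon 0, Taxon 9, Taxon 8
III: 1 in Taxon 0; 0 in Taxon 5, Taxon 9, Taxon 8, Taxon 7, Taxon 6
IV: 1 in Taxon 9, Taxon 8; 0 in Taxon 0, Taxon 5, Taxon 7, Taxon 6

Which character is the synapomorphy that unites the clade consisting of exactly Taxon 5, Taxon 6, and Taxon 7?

Character polarity is set by the outgroup: the derived state is whichever differs from the outgroup's state, so for III the derived state is '0', and for the remaining characters it is '1'.
I (derived state '1') is shared by Taxon 5 and Taxon 6 — a synapomorphy uniting that clade.
II (derived state '1') is shared by Taxon 5, Taxon 6, and Taxon 7 — a synapomorphy uniting that clade.
III (derived state '0') is shared by all ingroup taxa — unites the whole ingroup.
IV (derived state '1') is shared by Taxon 8 and Taxon 9 — a synapomorphy uniting that clade.
Most parsimonious ingroup topology: (((Taxon 5,Taxon 6),Taxon 7),(Taxon 9,Taxon 8)).
The clade {Taxon 5, Taxon 6, Taxon 7} is supported by II: its derived state '1' occurs in exactly those taxa and in no other taxon (including the outgroup).

II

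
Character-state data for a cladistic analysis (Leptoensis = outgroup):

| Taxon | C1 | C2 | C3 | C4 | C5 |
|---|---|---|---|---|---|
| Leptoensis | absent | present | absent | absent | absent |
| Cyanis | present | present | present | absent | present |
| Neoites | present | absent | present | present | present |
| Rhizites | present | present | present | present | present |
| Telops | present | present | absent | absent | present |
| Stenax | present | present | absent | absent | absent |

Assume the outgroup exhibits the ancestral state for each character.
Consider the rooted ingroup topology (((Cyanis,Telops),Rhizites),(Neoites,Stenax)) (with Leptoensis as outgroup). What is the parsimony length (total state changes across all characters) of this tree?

Map each character onto (((Cyanis,Telops),Rhizites),(Neoites,Stenax)) (rooted by Leptoensis) and count the minimum state changes it requires (Fitch parsimony):
C1: 1; C2: 1; C3: 3; C4: 2; C5: 2.
Total tree length = 9.

9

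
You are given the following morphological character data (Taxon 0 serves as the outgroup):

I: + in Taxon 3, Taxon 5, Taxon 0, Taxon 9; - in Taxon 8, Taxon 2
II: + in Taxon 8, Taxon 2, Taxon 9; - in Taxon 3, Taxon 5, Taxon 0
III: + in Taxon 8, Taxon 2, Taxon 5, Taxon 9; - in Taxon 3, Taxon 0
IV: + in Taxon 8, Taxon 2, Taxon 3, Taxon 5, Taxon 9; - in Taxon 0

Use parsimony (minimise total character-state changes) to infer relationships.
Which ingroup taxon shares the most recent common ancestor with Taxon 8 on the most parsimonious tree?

Character polarity is set by the outgroup: the derived state is whichever differs from the outgroup's state, so for I the derived state is '-', and for the remaining characters it is '+'.
I (derived state '-') is shared by Taxon 2 and Taxon 8 — a synapomorphy uniting that clade.
II: derived state '+' in Taxon 2, Taxon 8, and Taxon 9 only — synapomorphy for {Taxon 2, Taxon 8, Taxon 9}.
III: derived state '+' in Taxon 2, Taxon 5, Taxon 8, and Taxon 9 only — synapomorphy for {Taxon 2, Taxon 5, Taxon 8, Taxon 9}.
All ingroup taxa share the derived state '+' for IV; it defines the ingroup but does not resolve relationships within it.
Most parsimonious ingroup topology: ((Taxon 5,((Taxon 8,Taxon 2),Taxon 9)),Taxon 3).
Taxon 8 and Taxon 2 form a cherry on this tree, so they are sister taxa.

Taxon 2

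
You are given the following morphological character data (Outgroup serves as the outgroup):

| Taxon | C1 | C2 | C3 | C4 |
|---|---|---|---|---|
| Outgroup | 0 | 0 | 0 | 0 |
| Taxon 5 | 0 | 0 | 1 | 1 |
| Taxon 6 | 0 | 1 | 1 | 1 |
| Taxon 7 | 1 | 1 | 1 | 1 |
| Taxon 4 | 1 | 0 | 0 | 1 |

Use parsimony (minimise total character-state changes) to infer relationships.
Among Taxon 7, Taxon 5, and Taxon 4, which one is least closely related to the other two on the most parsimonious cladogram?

Taxon 4

The outgroup has state '0' for every character, so '1' is the derived state throughout.
C1 (state '1') occurs in Taxon 4 and Taxon 7 but conflicts with the nesting implied by the other characters — most parsimoniously interpreted as homoplasy.
Only Taxon 6 and Taxon 7 show the derived state '1' for C2, supporting them as a clade.
C3 (derived state '1') is shared by Taxon 5, Taxon 6, and Taxon 7 — a synapomorphy uniting that clade.
All ingroup taxa share the derived state '1' for C4; it defines the ingroup but does not resolve relationships within it.
Most parsimonious ingroup topology: ((Taxon 5,(Taxon 6,Taxon 7)),Taxon 4).
Taxon 5 and Taxon 7 share a more recent common ancestor with each other than either does with Taxon 4, so Taxon 4 is the least closely related of the three.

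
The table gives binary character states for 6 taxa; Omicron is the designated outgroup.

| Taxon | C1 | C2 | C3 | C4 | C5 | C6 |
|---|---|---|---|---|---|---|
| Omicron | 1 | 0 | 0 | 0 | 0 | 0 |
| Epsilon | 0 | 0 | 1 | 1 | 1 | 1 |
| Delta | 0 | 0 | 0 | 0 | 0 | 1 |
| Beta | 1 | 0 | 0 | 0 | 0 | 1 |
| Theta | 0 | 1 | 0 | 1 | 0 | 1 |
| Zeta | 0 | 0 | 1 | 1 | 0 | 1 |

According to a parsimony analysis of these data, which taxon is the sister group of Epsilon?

Character polarity is set by the outgroup: the derived state is whichever differs from the outgroup's state, so for C1 the derived state is '0', and for the remaining characters it is '1'.
C1 (derived state '0') is shared by Delta, Epsilon, Theta, and Zeta — a synapomorphy uniting that clade.
C2 (derived state '1') is unique to Theta (autapomorphy; uninformative for grouping).
C3: derived state '1' in Epsilon and Zeta only — synapomorphy for {Epsilon, Zeta}.
Only Epsilon, Theta, and Zeta show the derived state '1' for C4, supporting them as a clade.
C5 (derived state '1') is unique to Epsilon (autapomorphy; uninformative for grouping).
C6 (derived state '1') is shared by all ingroup taxa — unites the whole ingroup.
Most parsimonious ingroup topology: ((((Epsilon,Zeta),Theta),Delta),Beta).
Epsilon and Zeta form a cherry on this tree, so they are sister taxa.

Zeta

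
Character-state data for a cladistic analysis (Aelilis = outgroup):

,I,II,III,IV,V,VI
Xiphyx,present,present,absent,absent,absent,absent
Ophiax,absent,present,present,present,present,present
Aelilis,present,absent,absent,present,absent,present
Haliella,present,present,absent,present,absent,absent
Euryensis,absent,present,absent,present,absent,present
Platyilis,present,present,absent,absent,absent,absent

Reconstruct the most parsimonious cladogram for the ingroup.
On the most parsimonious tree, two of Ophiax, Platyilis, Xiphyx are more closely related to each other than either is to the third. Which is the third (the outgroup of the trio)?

Ophiax

Character polarity is set by the outgroup: the derived state is whichever differs from the outgroup's state, so for I, IV, VI the derived state is 'absent', and for the remaining characters it is 'present'.
I (derived state 'absent') is shared by Euryensis and Ophiax — a synapomorphy uniting that clade.
All ingroup taxa share the derived state 'present' for II; it defines the ingroup but does not resolve relationships within it.
III: derived state 'present' in Ophiax only — an autapomorphy, so it tells us nothing about relationships among taxa.
Only Platyilis and Xiphyx show the derived state 'absent' for IV, supporting them as a clade.
V (derived state 'present') is unique to Ophiax (autapomorphy; uninformative for grouping).
Only Haliella, Platyilis, and Xiphyx show the derived state 'absent' for VI, supporting them as a clade.
Most parsimonious ingroup topology: ((Haliella,(Xiphyx,Platyilis)),(Ophiax,Euryensis)).
Platyilis and Xiphyx share a more recent common ancestor with each other than either does with Ophiax, so Ophiax is the least closely related of the three.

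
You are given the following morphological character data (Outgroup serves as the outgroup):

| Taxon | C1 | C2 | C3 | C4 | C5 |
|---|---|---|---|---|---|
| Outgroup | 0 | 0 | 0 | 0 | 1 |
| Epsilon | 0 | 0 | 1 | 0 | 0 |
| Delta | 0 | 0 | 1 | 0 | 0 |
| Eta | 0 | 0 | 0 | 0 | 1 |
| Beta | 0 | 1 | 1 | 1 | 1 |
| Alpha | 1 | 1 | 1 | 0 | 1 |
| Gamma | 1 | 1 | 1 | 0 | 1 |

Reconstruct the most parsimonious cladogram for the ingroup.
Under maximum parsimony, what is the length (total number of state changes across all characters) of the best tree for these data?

5

Character polarity is set by the outgroup: the derived state is whichever differs from the outgroup's state, so for C5 the derived state is '0', and for the remaining characters it is '1'.
Only Alpha and Gamma show the derived state '1' for C1, supporting them as a clade.
C2: derived state '1' in Alpha, Beta, and Gamma only — synapomorphy for {Alpha, Beta, Gamma}.
Only Alpha, Beta, Delta, Epsilon, and Gamma show the derived state '1' for C3, supporting them as a clade.
C4 (derived state '1') is unique to Beta (autapomorphy; uninformative for grouping).
C5 (derived state '0') is shared by Delta and Epsilon — a synapomorphy uniting that clade.
Most parsimonious ingroup topology: (((Epsilon,Delta),(Beta,(Alpha,Gamma))),Eta).
Changes per character on this tree: C1: 1; C2: 1; C3: 1; C4: 1; C5: 1.
Total = 5.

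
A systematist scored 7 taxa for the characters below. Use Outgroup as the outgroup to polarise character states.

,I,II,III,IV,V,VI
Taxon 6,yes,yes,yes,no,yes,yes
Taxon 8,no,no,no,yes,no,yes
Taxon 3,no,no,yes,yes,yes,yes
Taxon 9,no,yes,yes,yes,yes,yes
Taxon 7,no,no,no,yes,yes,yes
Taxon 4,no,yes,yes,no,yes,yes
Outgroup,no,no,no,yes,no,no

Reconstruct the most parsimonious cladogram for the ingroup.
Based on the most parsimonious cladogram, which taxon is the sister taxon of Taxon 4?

Taxon 6

Character polarity is set by the outgroup: the derived state is whichever differs from the outgroup's state, so for IV the derived state is 'no', and for the remaining characters it is 'yes'.
I (derived state 'yes') is unique to Taxon 6 (autapomorphy; uninformative for grouping).
II: derived state 'yes' in Taxon 4, Taxon 6, and Taxon 9 only — synapomorphy for {Taxon 4, Taxon 6, Taxon 9}.
Only Taxon 3, Taxon 4, Taxon 6, and Taxon 9 show the derived state 'yes' for III, supporting them as a clade.
Only Taxon 4 and Taxon 6 show the derived state 'no' for IV, supporting them as a clade.
V (derived state 'yes') is shared by Taxon 3, Taxon 4, Taxon 6, Taxon 7, and Taxon 9 — a synapomorphy uniting that clade.
VI (derived state 'yes') is shared by all ingroup taxa — unites the whole ingroup.
Most parsimonious ingroup topology: (((((Taxon 4,Taxon 6),Taxon 9),Taxon 3),Taxon 7),Taxon 8).
Taxon 4 and Taxon 6 form a cherry on this tree, so they are sister taxa.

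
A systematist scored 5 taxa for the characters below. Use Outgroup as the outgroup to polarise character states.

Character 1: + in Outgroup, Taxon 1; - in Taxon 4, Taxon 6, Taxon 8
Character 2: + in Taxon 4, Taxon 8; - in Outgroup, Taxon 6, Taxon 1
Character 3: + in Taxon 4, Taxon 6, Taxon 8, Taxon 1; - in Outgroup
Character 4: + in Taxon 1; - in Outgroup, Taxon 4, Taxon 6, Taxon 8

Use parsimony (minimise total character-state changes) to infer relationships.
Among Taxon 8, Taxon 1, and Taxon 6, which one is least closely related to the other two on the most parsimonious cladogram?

Character polarity is set by the outgroup: the derived state is whichever differs from the outgroup's state, so for Character 1 the derived state is '-', and for the remaining characters it is '+'.
Character 1: derived state '-' in Taxon 4, Taxon 6, and Taxon 8 only — synapomorphy for {Taxon 4, Taxon 6, Taxon 8}.
Only Taxon 4 and Taxon 8 show the derived state '+' for Character 2, supporting them as a clade.
Character 3 (derived state '+') is shared by all ingroup taxa — unites the whole ingroup.
Character 4 (derived state '+') is unique to Taxon 1 (autapomorphy; uninformative for grouping).
Most parsimonious ingroup topology: ((Taxon 6,(Taxon 4,Taxon 8)),Taxon 1).
Taxon 8 and Taxon 6 share a more recent common ancestor with each other than either does with Taxon 1, so Taxon 1 is the least closely related of the three.

Taxon 1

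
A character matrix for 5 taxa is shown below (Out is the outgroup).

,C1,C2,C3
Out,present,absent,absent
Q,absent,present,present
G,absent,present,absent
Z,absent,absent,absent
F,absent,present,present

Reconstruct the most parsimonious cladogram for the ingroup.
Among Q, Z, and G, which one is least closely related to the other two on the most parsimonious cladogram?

Z

Character polarity is set by the outgroup: the derived state is whichever differs from the outgroup's state, so for C1 the derived state is 'absent', and for the remaining characters it is 'present'.
C1 (derived state 'absent') is shared by all ingroup taxa — unites the whole ingroup.
Only F, G, and Q show the derived state 'present' for C2, supporting them as a clade.
Only F and Q show the derived state 'present' for C3, supporting them as a clade.
Most parsimonious ingroup topology: (((Q,F),G),Z).
G and Q share a more recent common ancestor with each other than either does with Z, so Z is the least closely related of the three.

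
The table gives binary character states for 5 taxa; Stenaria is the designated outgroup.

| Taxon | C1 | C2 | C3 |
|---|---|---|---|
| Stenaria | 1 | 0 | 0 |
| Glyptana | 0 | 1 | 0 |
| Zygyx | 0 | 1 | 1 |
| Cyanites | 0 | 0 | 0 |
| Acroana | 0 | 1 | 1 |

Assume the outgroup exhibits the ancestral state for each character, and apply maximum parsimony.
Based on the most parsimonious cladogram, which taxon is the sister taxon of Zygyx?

Character polarity is set by the outgroup: the derived state is whichever differs from the outgroup's state, so for C1 the derived state is '0', and for the remaining characters it is '1'.
All ingroup taxa share the derived state '0' for C1; it defines the ingroup but does not resolve relationships within it.
C2: derived state '1' in Acroana, Glyptana, and Zygyx only — synapomorphy for {Acroana, Glyptana, Zygyx}.
C3 (derived state '1') is shared by Acroana and Zygyx — a synapomorphy uniting that clade.
Most parsimonious ingroup topology: ((Glyptana,(Zygyx,Acroana)),Cyanites).
Zygyx and Acroana form a cherry on this tree, so they are sister taxa.

Acroana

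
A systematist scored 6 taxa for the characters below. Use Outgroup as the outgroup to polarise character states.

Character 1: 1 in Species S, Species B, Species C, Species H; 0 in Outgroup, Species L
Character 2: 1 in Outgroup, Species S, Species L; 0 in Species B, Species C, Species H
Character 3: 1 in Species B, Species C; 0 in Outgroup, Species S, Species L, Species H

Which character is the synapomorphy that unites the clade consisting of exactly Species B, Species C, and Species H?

Character 2

Character polarity is set by the outgroup: the derived state is whichever differs from the outgroup's state, so for Character 2 the derived state is '0', and for the remaining characters it is '1'.
Character 1 (derived state '1') is shared by Species B, Species C, Species H, and Species S — a synapomorphy uniting that clade.
Character 2 (derived state '0') is shared by Species B, Species C, and Species H — a synapomorphy uniting that clade.
Only Species B and Species C show the derived state '1' for Character 3, supporting them as a clade.
Most parsimonious ingroup topology: ((Species S,((Species B,Species C),Species H)),Species L).
The clade {Species B, Species C, Species H} is supported by Character 2: its derived state '0' occurs in exactly those taxa and in no other taxon (including the outgroup).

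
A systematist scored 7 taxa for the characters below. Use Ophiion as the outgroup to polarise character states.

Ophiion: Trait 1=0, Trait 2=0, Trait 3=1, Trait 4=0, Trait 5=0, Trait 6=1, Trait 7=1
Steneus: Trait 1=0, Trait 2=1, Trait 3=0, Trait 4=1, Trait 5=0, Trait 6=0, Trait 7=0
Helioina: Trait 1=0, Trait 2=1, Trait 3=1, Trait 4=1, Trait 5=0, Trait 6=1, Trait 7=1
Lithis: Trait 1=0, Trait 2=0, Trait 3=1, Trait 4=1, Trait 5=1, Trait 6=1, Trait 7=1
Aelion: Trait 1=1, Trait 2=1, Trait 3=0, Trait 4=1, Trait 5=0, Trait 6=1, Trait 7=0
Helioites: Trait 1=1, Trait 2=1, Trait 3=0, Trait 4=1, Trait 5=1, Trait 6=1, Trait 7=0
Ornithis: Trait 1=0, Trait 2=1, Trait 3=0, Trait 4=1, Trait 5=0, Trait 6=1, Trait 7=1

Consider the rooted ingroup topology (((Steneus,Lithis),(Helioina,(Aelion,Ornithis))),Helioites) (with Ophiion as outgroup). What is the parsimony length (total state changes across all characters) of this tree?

14

Map each character onto (((Steneus,Lithis),(Helioina,(Aelion,Ornithis))),Helioites) (rooted by Ophiion) and count the minimum state changes it requires (Fitch parsimony):
Trait 1: 2; Trait 2: 2; Trait 3: 3; Trait 4: 1; Trait 5: 2; Trait 6: 1; Trait 7: 3.
Total tree length = 14.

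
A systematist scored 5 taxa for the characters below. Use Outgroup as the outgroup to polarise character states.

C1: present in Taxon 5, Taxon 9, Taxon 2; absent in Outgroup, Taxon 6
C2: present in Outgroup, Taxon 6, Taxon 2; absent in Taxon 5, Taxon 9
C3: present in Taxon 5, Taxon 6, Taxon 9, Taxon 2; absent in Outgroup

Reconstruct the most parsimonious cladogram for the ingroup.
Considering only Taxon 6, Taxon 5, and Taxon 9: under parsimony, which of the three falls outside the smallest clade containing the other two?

Character polarity is set by the outgroup: the derived state is whichever differs from the outgroup's state, so for C2 the derived state is 'absent', and for the remaining characters it is 'present'.
C1 (derived state 'present') is shared by Taxon 2, Taxon 5, and Taxon 9 — a synapomorphy uniting that clade.
C2 (derived state 'absent') is shared by Taxon 5 and Taxon 9 — a synapomorphy uniting that clade.
All ingroup taxa share the derived state 'present' for C3; it defines the ingroup but does not resolve relationships within it.
Most parsimonious ingroup topology: (((Taxon 5,Taxon 9),Taxon 2),Taxon 6).
Taxon 9 and Taxon 5 share a more recent common ancestor with each other than either does with Taxon 6, so Taxon 6 is the least closely related of the three.

Taxon 6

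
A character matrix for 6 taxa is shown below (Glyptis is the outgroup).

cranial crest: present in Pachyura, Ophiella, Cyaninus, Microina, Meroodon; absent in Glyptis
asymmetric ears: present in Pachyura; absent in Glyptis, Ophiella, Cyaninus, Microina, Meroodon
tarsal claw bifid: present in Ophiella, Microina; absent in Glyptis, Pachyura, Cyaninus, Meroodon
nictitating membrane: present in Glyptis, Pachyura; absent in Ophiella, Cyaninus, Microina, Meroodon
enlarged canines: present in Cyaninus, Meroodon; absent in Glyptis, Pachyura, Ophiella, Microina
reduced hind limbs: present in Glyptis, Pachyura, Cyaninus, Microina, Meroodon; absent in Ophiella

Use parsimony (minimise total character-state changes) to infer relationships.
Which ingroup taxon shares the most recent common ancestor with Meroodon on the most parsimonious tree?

Character polarity is set by the outgroup: the derived state is whichever differs from the outgroup's state, so for nictitating membrane, reduced hind limbs the derived state is 'absent', and for the remaining characters it is 'present'.
cranial crest (derived state 'present') is shared by all ingroup taxa — unites the whole ingroup.
asymmetric ears: derived state 'present' in Pachyura only — an autapomorphy, so it tells us nothing about relationships among taxa.
Only Microina and Ophiella show the derived state 'present' for tarsal claw bifid, supporting them as a clade.
nictitating membrane (derived state 'absent') is shared by Cyaninus, Meroodon, Microina, and Ophiella — a synapomorphy uniting that clade.
enlarged canines (derived state 'present') is shared by Cyaninus and Meroodon — a synapomorphy uniting that clade.
reduced hind limbs: derived state 'absent' in Ophiella only — an autapomorphy, so it tells us nothing about relationships among taxa.
Most parsimonious ingroup topology: (((Meroodon,Cyaninus),(Microina,Ophiella)),Pachyura).
Meroodon and Cyaninus form a cherry on this tree, so they are sister taxa.

Cyaninus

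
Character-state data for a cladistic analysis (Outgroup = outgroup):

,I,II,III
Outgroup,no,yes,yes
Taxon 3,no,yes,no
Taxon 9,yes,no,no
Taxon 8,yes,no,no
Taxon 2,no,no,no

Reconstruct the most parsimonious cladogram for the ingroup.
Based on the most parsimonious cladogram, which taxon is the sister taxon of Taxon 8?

Character polarity is set by the outgroup: the derived state is whichever differs from the outgroup's state, so for II, III the derived state is 'no', and for the remaining characters it is 'yes'.
Only Taxon 8 and Taxon 9 show the derived state 'yes' for I, supporting them as a clade.
II (derived state 'no') is shared by Taxon 2, Taxon 8, and Taxon 9 — a synapomorphy uniting that clade.
III (derived state 'no') is shared by all ingroup taxa — unites the whole ingroup.
Most parsimonious ingroup topology: (Taxon 3,((Taxon 9,Taxon 8),Taxon 2)).
Taxon 8 and Taxon 9 form a cherry on this tree, so they are sister taxa.

Taxon 9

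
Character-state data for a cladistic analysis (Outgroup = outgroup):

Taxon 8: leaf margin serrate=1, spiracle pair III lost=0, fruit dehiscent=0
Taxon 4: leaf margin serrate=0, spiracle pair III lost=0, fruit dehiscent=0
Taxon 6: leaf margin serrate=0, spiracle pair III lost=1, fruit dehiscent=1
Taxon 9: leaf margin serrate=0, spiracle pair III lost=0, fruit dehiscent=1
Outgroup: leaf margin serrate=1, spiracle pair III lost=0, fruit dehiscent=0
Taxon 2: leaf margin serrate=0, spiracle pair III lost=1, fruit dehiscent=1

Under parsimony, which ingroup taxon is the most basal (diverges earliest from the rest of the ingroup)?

Taxon 8

Character polarity is set by the outgroup: the derived state is whichever differs from the outgroup's state, so for leaf margin serrate the derived state is '0', and for the remaining characters it is '1'.
leaf margin serrate (derived state '0') is shared by Taxon 2, Taxon 4, Taxon 6, and Taxon 9 — a synapomorphy uniting that clade.
spiracle pair III lost (derived state '1') is shared by Taxon 2 and Taxon 6 — a synapomorphy uniting that clade.
Only Taxon 2, Taxon 6, and Taxon 9 show the derived state '1' for fruit dehiscent, supporting them as a clade.
Most parsimonious ingroup topology: ((((Taxon 2,Taxon 6),Taxon 9),Taxon 4),Taxon 8).
Taxon 8 is sister to the clade containing all other ingroup taxa, so it is the earliest-diverging (most basal) ingroup lineage.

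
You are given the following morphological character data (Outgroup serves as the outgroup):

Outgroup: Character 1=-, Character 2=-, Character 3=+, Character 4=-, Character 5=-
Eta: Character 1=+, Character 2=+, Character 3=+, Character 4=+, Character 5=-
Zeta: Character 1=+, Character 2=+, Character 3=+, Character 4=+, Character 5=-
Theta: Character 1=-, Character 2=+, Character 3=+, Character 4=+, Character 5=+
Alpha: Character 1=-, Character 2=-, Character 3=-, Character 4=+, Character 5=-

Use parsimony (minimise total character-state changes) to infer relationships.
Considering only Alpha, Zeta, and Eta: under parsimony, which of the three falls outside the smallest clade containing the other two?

Alpha

Character polarity is set by the outgroup: the derived state is whichever differs from the outgroup's state, so for Character 3 the derived state is '-', and for the remaining characters it is '+'.
Character 1: derived state '+' in Eta and Zeta only — synapomorphy for {Eta, Zeta}.
Character 2 (derived state '+') is shared by Eta, Theta, and Zeta — a synapomorphy uniting that clade.
Character 3: derived state '-' in Alpha only — an autapomorphy, so it tells us nothing about relationships among taxa.
All ingroup taxa share the derived state '+' for Character 4; it defines the ingroup but does not resolve relationships within it.
Character 5: derived state '+' in Theta only — an autapomorphy, so it tells us nothing about relationships among taxa.
Most parsimonious ingroup topology: (((Eta,Zeta),Theta),Alpha).
Eta and Zeta share a more recent common ancestor with each other than either does with Alpha, so Alpha is the least closely related of the three.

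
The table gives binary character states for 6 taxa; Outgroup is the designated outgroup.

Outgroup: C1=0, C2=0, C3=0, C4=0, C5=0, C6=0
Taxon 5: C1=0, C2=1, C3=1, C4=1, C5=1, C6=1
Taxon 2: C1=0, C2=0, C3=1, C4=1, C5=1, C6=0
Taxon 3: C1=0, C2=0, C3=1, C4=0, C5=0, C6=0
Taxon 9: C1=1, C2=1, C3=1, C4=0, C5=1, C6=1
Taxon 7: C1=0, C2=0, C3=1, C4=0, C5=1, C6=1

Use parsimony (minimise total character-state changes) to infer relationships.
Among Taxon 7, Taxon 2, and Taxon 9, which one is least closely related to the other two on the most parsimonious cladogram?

Taxon 2

The outgroup has state '0' for every character, so '1' is the derived state throughout.
C1: derived state '1' in Taxon 9 only — an autapomorphy, so it tells us nothing about relationships among taxa.
C2: derived state '1' in Taxon 5 and Taxon 9 only — synapomorphy for {Taxon 5, Taxon 9}.
All ingroup taxa share the derived state '1' for C3; it defines the ingroup but does not resolve relationships within it.
C4 (state '1') occurs in Taxon 2 and Taxon 5 but conflicts with the nesting implied by the other characters — most parsimoniously interpreted as homoplasy.
Only Taxon 2, Taxon 5, Taxon 7, and Taxon 9 show the derived state '1' for C5, supporting them as a clade.
C6 (derived state '1') is shared by Taxon 5, Taxon 7, and Taxon 9 — a synapomorphy uniting that clade.
Most parsimonious ingroup topology: ((((Taxon 5,Taxon 9),Taxon 7),Taxon 2),Taxon 3).
Taxon 7 and Taxon 9 share a more recent common ancestor with each other than either does with Taxon 2, so Taxon 2 is the least closely related of the three.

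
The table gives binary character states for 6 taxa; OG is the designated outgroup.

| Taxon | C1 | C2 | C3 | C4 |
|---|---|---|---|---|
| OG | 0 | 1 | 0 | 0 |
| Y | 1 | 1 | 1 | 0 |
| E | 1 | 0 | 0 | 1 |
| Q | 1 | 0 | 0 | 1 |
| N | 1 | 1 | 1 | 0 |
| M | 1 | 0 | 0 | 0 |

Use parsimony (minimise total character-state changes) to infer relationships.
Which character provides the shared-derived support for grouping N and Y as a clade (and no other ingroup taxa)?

Character polarity is set by the outgroup: the derived state is whichever differs from the outgroup's state, so for C2 the derived state is '0', and for the remaining characters it is '1'.
C1 (derived state '1') is shared by all ingroup taxa — unites the whole ingroup.
C2: derived state '0' in E, M, and Q only — synapomorphy for {E, M, Q}.
Only N and Y show the derived state '1' for C3, supporting them as a clade.
C4 (derived state '1') is shared by E and Q — a synapomorphy uniting that clade.
Most parsimonious ingroup topology: ((Y,N),((E,Q),M)).
The clade {N, Y} is supported by C3: its derived state '1' occurs in exactly those taxa and in no other taxon (including the outgroup).

C3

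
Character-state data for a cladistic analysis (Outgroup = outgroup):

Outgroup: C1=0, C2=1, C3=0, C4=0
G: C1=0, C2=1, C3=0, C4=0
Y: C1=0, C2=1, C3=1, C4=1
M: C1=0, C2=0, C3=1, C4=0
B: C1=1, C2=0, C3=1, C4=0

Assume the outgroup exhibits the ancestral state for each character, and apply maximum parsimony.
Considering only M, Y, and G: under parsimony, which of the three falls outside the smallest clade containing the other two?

G

Character polarity is set by the outgroup: the derived state is whichever differs from the outgroup's state, so for C2 the derived state is '0', and for the remaining characters it is '1'.
C1: derived state '1' in B only — an autapomorphy, so it tells us nothing about relationships among taxa.
C2 (derived state '0') is shared by B and M — a synapomorphy uniting that clade.
C3: derived state '1' in B, M, and Y only — synapomorphy for {B, M, Y}.
C4 (derived state '1') is unique to Y (autapomorphy; uninformative for grouping).
Most parsimonious ingroup topology: (G,(Y,(M,B))).
M and Y share a more recent common ancestor with each other than either does with G, so G is the least closely related of the three.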